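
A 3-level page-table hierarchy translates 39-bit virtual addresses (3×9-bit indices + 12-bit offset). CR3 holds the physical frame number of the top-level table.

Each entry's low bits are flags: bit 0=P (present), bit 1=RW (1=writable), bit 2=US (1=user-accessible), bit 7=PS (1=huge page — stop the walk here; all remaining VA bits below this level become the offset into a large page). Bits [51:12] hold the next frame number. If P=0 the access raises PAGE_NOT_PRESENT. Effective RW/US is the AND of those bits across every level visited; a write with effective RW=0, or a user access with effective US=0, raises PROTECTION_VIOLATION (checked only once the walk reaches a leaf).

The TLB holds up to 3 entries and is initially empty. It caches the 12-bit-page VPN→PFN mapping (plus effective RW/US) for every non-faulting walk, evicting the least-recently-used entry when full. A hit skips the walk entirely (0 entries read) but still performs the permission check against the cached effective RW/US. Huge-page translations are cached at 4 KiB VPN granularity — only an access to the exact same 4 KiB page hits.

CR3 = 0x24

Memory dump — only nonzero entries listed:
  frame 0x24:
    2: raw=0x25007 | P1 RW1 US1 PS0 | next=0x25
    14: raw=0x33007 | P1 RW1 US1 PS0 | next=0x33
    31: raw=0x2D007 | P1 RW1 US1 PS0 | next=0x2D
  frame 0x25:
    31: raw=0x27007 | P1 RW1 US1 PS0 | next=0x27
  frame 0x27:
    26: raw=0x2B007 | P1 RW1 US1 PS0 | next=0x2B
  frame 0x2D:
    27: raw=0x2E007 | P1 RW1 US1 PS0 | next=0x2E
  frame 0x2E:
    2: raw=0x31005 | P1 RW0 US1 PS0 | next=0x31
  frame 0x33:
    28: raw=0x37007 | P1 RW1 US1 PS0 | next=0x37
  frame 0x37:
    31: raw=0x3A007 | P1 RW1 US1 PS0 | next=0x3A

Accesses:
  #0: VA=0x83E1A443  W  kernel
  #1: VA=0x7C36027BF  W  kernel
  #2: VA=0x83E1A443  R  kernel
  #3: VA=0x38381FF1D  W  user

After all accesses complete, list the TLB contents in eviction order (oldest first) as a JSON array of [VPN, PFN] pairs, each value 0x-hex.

Walk each access:
#0 VA=0x83E1A443 (w,kernel):
  lvl0: tbl 0x24, slot 2 ⇒ 0x25007 (P1/RW1/US1/PS0)
  lvl1: tbl 0x25, slot 31 ⇒ 0x27007 (P1/RW1/US1/PS0)
  lvl2: tbl 0x27, slot 26 ⇒ 0x2B007 (P1/RW1/US1/PS0)
  ⇒ phys 0x2B443  [3 reads]
#1 VA=0x7C36027BF (w,kernel):
  lvl0: tbl 0x24, slot 31 ⇒ 0x2D007 (P1/RW1/US1/PS0)
  lvl1: tbl 0x2D, slot 27 ⇒ 0x2E007 (P1/RW1/US1/PS0)
  lvl2: tbl 0x2E, slot 2 ⇒ 0x31005 (P1/RW0/US1/PS0)
  ⇒ fault: PROTECTION_VIOLATION  — 3 lookups
#2 VA=0x83E1A443 (r,kernel):
  TLB hit vpn=0x83E1A → PA=0x2B443
#3 VA=0x38381FF1D (w,user):
  lvl0: tbl 0x24, slot 14 ⇒ 0x33007 (P1/RW1/US1/PS0)
  lvl1: tbl 0x33, slot 28 ⇒ 0x37007 (P1/RW1/US1/PS0)
  lvl2: tbl 0x37, slot 31 ⇒ 0x3A007 (P1/RW1/US1/PS0)
  ⇒ phys 0x3AF1D  [3 reads]

TLB: [["0x83E1A", "0x2B"], ["0x38381F", "0x3A"]]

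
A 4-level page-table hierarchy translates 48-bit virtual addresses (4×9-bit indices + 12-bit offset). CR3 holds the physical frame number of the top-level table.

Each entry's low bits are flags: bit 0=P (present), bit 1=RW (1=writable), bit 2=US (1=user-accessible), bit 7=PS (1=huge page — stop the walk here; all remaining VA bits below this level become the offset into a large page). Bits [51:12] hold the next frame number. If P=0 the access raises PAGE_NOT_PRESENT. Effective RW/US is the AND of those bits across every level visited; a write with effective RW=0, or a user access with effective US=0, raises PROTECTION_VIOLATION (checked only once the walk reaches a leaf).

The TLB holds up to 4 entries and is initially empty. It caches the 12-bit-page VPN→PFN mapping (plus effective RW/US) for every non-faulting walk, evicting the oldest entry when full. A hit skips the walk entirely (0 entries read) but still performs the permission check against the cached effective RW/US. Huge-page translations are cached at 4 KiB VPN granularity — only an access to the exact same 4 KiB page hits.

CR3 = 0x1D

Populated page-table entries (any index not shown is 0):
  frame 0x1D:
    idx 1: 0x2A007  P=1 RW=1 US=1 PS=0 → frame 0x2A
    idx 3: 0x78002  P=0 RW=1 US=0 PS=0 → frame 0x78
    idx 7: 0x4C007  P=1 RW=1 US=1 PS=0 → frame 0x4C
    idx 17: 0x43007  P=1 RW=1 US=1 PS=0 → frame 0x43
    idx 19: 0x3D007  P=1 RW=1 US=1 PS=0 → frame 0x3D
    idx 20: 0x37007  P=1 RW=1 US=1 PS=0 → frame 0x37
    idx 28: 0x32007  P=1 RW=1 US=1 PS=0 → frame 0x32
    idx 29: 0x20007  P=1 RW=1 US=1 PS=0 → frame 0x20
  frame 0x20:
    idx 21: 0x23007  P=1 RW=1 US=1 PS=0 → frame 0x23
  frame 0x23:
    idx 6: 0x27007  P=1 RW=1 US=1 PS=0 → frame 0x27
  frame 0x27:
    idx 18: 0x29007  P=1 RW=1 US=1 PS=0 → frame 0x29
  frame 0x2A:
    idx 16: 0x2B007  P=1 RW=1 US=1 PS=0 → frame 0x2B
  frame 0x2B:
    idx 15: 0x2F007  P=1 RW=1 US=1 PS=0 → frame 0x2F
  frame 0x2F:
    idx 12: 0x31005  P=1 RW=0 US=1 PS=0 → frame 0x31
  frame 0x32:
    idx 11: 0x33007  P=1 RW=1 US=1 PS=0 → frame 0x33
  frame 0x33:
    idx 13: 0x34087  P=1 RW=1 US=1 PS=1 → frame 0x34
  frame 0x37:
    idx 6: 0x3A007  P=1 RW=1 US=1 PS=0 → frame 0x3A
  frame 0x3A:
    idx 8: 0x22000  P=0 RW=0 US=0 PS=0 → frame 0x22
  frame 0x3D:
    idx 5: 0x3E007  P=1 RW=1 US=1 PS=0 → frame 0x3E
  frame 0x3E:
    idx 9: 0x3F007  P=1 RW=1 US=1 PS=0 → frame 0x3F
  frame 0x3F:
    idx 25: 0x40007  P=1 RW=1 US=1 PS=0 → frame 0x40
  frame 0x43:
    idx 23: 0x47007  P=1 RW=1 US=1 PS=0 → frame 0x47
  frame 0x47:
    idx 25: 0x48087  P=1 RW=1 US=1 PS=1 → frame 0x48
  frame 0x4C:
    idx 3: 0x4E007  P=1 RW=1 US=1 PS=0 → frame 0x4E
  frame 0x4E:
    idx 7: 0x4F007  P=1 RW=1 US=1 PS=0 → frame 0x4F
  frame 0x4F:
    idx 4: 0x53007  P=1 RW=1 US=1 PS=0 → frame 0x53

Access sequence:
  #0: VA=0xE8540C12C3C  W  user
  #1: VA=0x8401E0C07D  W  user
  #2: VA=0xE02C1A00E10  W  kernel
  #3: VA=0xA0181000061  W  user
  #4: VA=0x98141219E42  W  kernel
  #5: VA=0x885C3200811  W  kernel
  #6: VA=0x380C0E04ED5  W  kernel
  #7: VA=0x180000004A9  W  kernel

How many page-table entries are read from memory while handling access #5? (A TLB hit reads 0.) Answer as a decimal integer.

Trace:
#0 VA=0xE8540C12C3C (w,user):
  lvl0: tbl 0x1D, slot 29 ⇒ 0x20007 (P1/RW1/US1/PS0)
  lvl1: tbl 0x20, slot 21 ⇒ 0x23007 (P1/RW1/US1/PS0)
  lvl2: tbl 0x23, slot 6 ⇒ 0x27007 (P1/RW1/US1/PS0)
  lvl3: tbl 0x27, slot 18 ⇒ 0x29007 (P1/RW1/US1/PS0)
  ⇒ phys 0x29C3C  [4 reads]
#1 VA=0x8401E0C07D (w,user):
  lvl0: tbl 0x1D, slot 1 ⇒ 0x2A007 (P1/RW1/US1/PS0)
  lvl1: tbl 0x2A, slot 16 ⇒ 0x2B007 (P1/RW1/US1/PS0)
  lvl2: tbl 0x2B, slot 15 ⇒ 0x2F007 (P1/RW1/US1/PS0)
  lvl3: tbl 0x2F, slot 12 ⇒ 0x31005 (P1/RW0/US1/PS0)
  ✗ PROTECTION_VIOLATION  [4 reads]
#2 VA=0xE02C1A00E10 (w,kernel):
  lvl0: tbl 0x1D, slot 28 ⇒ 0x32007 (P1/RW1/US1/PS0)
  lvl1: tbl 0x32, slot 11 ⇒ 0x33007 (P1/RW1/US1/PS0)
  lvl2: tbl 0x33, slot 13 ⇒ 0x34087 (P1/RW1/US1/PS1)
  ⇒ phys 0x34E10 (huge @L2)  [3 reads]
#3 VA=0xA0181000061 (w,user):
  lvl0: tbl 0x1D, slot 20 ⇒ 0x37007 (P1/RW1/US1/PS0)
  lvl1: tbl 0x37, slot 6 ⇒ 0x3A007 (P1/RW1/US1/PS0)
  lvl2: tbl 0x3A, slot 8 ⇒ 0x22000 (P0/RW0/US0/PS0)
  ✗ PAGE_NOT_PRESENT  [3 reads]
#4 VA=0x98141219E42 (w,kernel):
  lvl0: tbl 0x1D, slot 19 ⇒ 0x3D007 (P1/RW1/US1/PS0)
  lvl1: tbl 0x3D, slot 5 ⇒ 0x3E007 (P1/RW1/US1/PS0)
  lvl2: tbl 0x3E, slot 9 ⇒ 0x3F007 (P1/RW1/US1/PS0)
  lvl3: tbl 0x3F, slot 25 ⇒ 0x40007 (P1/RW1/US1/PS0)
  ⇒ phys 0x40E42  [4 reads]
#5 VA=0x885C3200811 (w,kernel):
  lvl0: tbl 0x1D, slot 17 ⇒ 0x43007 (P1/RW1/US1/PS0)
  lvl1: tbl 0x43, slot 23 ⇒ 0x47007 (P1/RW1/US1/PS0)
  lvl2: tbl 0x47, slot 25 ⇒ 0x48087 (P1/RW1/US1/PS1)
  ⇒ phys 0x48811 (huge @L2)  [3 reads]
#6 VA=0x380C0E04ED5 (w,kernel):
  lvl0: tbl 0x1D, slot 7 ⇒ 0x4C007 (P1/RW1/US1/PS0)
  lvl1: tbl 0x4C, slot 3 ⇒ 0x4E007 (P1/RW1/US1/PS0)
  lvl2: tbl 0x4E, slot 7 ⇒ 0x4F007 (P1/RW1/US1/PS0)
  lvl3: tbl 0x4F, slot 4 ⇒ 0x53007 (P1/RW1/US1/PS0)
  ⇒ phys 0x53ED5  [4 reads]
#7 VA=0x180000004A9 (w,kernel):
  lvl0: tbl 0x1D, slot 3 ⇒ 0x78002 (P0/RW1/US0/PS0)
  ✗ PAGE_NOT_PRESENT  [1 reads]

Entries read for #5: 3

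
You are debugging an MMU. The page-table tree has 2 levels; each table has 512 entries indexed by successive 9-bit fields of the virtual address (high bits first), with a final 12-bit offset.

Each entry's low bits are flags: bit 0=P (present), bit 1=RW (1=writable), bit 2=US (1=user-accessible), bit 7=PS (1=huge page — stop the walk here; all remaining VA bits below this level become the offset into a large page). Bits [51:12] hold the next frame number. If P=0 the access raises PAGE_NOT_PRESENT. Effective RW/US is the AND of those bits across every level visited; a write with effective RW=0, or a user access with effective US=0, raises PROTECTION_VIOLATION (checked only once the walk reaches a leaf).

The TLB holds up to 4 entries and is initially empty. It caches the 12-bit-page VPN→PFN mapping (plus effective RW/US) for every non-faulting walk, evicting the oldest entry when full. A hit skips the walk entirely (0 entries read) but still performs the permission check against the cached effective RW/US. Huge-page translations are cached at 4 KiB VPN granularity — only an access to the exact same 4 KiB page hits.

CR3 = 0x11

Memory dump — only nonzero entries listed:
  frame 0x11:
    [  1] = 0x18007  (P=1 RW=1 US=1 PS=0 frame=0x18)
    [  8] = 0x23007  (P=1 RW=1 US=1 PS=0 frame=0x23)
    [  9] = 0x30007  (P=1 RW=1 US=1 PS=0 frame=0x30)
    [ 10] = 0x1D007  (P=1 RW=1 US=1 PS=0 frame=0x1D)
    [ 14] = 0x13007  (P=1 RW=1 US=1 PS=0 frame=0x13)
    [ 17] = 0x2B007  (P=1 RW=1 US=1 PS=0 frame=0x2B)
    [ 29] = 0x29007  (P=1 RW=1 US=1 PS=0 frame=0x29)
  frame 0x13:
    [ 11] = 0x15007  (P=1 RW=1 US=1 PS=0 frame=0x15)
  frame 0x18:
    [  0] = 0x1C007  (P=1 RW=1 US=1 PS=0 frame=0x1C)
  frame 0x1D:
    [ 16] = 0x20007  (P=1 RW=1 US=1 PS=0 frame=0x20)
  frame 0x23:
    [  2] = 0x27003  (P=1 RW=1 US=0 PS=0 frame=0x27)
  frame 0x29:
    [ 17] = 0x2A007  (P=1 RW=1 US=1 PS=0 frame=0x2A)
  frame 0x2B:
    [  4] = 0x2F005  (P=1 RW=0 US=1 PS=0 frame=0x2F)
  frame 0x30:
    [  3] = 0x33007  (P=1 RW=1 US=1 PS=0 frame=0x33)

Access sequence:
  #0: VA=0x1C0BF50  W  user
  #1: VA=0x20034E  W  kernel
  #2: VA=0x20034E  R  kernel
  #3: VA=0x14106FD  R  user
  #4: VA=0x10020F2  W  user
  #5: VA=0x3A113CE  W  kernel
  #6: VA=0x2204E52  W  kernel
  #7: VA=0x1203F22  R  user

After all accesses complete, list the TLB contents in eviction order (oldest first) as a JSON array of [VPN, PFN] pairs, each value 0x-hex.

Walk each access:
#0 VA=0x1C0BF50 (w,user):
  [0] read 0x11 idx=14: raw=0x13007 flags P=1 W=1 U=1 S=0
  [1] read 0x13 idx=11: raw=0x15007 flags P=1 W=1 U=1 S=0
  → PA=0x15F50  (2 entries read)
#1 VA=0x20034E (w,kernel):
  [0] read 0x11 idx=1: raw=0x18007 flags P=1 W=1 U=1 S=0
  [1] read 0x18 idx=0: raw=0x1C007 flags P=1 W=1 U=1 S=0
  → PA=0x1C34E  (2 entries read)
#2 VA=0x20034E (r,kernel):
  TLB hit vpn=0x200 → PA=0x1C34E
#3 VA=0x14106FD (r,user):
  [0] read 0x11 idx=10: raw=0x1D007 flags P=1 W=1 U=1 S=0
  [1] read 0x1D idx=16: raw=0x20007 flags P=1 W=1 U=1 S=0
  → PA=0x206FD  (2 entries read)
#4 VA=0x10020F2 (w,user):
  [0] read 0x11 idx=8: raw=0x23007 flags P=1 W=1 U=1 S=0
  [1] read 0x23 idx=2: raw=0x27003 flags P=1 W=1 U=0 S=0
  ✗ PROTECTION_VIOLATION  [2 reads]
#5 VA=0x3A113CE (w,kernel):
  [0] read 0x11 idx=29: raw=0x29007 flags P=1 W=1 U=1 S=0
  [1] read 0x29 idx=17: raw=0x2A007 flags P=1 W=1 U=1 S=0
  → PA=0x2A3CE  (2 entries read)
#6 VA=0x2204E52 (w,kernel):
  [0] read 0x11 idx=17: raw=0x2B007 flags P=1 W=1 U=1 S=0
  [1] read 0x2B idx=4: raw=0x2F005 flags P=1 W=0 U=1 S=0
  ✗ PROTECTION_VIOLATION  [2 reads]
#7 VA=0x1203F22 (r,user):
  [0] read 0x11 idx=9: raw=0x30007 flags P=1 W=1 U=1 S=0
  [1] read 0x30 idx=3: raw=0x33007 flags P=1 W=1 U=1 S=0
  → PA=0x33F22  (2 entries read)

TLB: [["0x200", "0x1C"], ["0x1410", "0x20"], ["0x3A11", "0x2A"], ["0x1203", "0x33"]]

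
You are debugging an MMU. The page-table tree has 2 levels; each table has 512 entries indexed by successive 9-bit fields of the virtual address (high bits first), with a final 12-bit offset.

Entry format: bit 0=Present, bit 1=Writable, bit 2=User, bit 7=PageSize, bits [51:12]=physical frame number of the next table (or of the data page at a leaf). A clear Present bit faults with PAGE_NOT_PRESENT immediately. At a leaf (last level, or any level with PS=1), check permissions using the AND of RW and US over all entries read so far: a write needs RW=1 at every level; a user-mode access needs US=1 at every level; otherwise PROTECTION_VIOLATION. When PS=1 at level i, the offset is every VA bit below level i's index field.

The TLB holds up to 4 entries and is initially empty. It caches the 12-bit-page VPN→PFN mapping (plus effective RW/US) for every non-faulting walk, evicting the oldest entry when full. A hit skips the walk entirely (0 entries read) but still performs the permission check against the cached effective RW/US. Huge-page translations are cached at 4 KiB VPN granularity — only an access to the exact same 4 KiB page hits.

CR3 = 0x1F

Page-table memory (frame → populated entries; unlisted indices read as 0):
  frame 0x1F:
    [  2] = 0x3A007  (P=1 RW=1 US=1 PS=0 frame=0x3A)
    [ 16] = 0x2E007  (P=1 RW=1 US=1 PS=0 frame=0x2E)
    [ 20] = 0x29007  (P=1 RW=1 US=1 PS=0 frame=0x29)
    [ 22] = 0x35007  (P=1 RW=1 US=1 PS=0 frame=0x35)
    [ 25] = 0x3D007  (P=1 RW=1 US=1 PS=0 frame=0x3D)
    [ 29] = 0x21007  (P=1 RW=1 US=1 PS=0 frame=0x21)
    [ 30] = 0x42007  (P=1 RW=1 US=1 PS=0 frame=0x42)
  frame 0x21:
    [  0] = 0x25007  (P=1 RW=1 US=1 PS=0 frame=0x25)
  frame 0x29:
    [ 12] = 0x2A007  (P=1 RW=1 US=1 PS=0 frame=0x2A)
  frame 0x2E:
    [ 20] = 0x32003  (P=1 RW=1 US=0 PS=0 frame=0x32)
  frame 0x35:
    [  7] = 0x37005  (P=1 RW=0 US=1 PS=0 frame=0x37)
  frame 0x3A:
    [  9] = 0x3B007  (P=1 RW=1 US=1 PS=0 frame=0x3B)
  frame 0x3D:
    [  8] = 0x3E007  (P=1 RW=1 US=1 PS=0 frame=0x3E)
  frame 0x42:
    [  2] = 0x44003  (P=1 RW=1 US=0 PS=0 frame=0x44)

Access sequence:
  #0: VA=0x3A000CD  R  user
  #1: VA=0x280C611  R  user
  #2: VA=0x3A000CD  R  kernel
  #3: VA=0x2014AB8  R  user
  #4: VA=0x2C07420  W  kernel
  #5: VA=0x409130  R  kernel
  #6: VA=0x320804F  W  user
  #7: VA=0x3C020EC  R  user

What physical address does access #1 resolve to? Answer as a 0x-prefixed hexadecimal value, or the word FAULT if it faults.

Trace:
#0 VA=0x3A000CD (r,user):
  L0 @0x1F[29] → 0x21007  P=1,RW=1,US=1,PS=0
  L1 @0x21[0] → 0x25007  P=1,RW=1,US=1,PS=0
  ⇒ phys 0x250CD  [2 reads]
#1 VA=0x280C611 (r,user):
  L0 @0x1F[20] → 0x29007  P=1,RW=1,US=1,PS=0
  L1 @0x29[12] → 0x2A007  P=1,RW=1,US=1,PS=0
  ⇒ phys 0x2A611  [2 reads]
#2 VA=0x3A000CD (r,kernel):
  TLB hit vpn=0x3A00 → PA=0x250CD
#3 VA=0x2014AB8 (r,user):
  L0 @0x1F[16] → 0x2E007  P=1,RW=1,US=1,PS=0
  L1 @0x2E[20] → 0x32003  P=1,RW=1,US=0,PS=0
  ✗ PROTECTION_VIOLATION  [2 reads]
#4 VA=0x2C07420 (w,kernel):
  L0 @0x1F[22] → 0x35007  P=1,RW=1,US=1,PS=0
  L1 @0x35[7] → 0x37005  P=1,RW=0,US=1,PS=0
  ✗ PROTECTION_VIOLATION  [2 reads]
#5 VA=0x409130 (r,kernel):
  L0 @0x1F[2] → 0x3A007  P=1,RW=1,US=1,PS=0
  L1 @0x3A[9] → 0x3B007  P=1,RW=1,US=1,PS=0
  ⇒ phys 0x3B130  [2 reads]
#6 VA=0x320804F (w,user):
  L0 @0x1F[25] → 0x3D007  P=1,RW=1,US=1,PS=0
  L1 @0x3D[8] → 0x3E007  P=1,RW=1,US=1,PS=0
  ⇒ phys 0x3E04F  [2 reads]
#7 VA=0x3C020EC (r,user):
  L0 @0x1F[30] → 0x42007  P=1,RW=1,US=1,PS=0
  L1 @0x42[2] → 0x44003  P=1,RW=1,US=0,PS=0
  ✗ PROTECTION_VIOLATION  [2 reads]

Access #1 PA: 0x2A611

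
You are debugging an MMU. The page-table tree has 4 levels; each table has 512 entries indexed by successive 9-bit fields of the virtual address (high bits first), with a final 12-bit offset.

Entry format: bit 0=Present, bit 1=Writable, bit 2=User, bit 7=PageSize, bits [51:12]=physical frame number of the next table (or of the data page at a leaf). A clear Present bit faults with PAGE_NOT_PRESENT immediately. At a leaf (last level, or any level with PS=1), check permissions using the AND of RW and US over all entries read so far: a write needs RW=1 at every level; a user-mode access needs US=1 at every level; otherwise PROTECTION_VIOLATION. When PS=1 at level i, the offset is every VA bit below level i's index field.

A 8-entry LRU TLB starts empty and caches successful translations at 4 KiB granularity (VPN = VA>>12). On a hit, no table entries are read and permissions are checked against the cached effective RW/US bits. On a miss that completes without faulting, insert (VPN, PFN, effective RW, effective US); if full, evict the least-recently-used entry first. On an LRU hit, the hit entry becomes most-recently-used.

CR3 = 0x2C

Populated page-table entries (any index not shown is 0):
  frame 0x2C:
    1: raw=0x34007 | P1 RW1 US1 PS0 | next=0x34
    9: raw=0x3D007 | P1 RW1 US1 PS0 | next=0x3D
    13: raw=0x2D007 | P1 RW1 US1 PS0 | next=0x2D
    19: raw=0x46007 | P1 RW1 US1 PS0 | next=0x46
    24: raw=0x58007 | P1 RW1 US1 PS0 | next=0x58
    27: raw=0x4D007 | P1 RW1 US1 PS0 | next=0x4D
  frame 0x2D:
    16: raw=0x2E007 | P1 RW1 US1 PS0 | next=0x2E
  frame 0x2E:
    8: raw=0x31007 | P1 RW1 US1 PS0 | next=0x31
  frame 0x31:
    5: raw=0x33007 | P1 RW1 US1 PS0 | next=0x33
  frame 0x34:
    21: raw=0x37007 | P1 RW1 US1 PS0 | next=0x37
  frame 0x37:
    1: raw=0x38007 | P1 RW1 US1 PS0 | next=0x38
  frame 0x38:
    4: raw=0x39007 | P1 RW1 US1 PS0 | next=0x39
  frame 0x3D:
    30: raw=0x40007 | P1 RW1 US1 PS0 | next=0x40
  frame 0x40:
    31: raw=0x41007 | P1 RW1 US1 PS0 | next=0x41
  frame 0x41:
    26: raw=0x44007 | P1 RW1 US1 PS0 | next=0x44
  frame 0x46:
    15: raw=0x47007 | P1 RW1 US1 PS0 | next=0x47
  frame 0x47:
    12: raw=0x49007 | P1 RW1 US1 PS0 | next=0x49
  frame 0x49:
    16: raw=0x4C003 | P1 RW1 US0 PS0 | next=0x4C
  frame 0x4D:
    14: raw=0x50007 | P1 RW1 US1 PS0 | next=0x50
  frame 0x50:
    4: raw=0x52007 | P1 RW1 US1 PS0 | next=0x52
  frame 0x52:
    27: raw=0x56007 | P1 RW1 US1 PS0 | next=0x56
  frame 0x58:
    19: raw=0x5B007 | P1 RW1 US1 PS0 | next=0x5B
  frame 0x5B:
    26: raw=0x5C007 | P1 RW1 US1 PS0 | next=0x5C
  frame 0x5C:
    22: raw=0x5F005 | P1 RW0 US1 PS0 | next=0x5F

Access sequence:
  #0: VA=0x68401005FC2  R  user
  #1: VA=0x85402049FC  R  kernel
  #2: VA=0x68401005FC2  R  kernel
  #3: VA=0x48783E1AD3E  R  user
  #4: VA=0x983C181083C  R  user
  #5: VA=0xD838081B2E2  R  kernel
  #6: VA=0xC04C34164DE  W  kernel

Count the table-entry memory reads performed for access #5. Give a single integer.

Walk each access:
#0 VA=0x68401005FC2 (r,user):
  L0 @0x2C[13] → 0x2D007  P=1,RW=1,US=1,PS=0
  L1 @0x2D[16] → 0x2E007  P=1,RW=1,US=1,PS=0
  L2 @0x2E[8] → 0x31007  P=1,RW=1,US=1,PS=0
  L3 @0x31[5] → 0x33007  P=1,RW=1,US=1,PS=0
  ✓ 0x33FC2  — 4 lookups
#1 VA=0x85402049FC (r,kernel):
  L0 @0x2C[1] → 0x34007  P=1,RW=1,US=1,PS=0
  L1 @0x34[21] → 0x37007  P=1,RW=1,US=1,PS=0
  L2 @0x37[1] → 0x38007  P=1,RW=1,US=1,PS=0
  L3 @0x38[4] → 0x39007  P=1,RW=1,US=1,PS=0
  ✓ 0x399FC  — 4 lookups
#2 VA=0x68401005FC2 (r,kernel):
  TLB hit vpn=0x68401005 → PA=0x33FC2
#3 VA=0x48783E1AD3E (r,user):
  L0 @0x2C[9] → 0x3D007  P=1,RW=1,US=1,PS=0
  L1 @0x3D[30] → 0x40007  P=1,RW=1,US=1,PS=0
  L2 @0x40[31] → 0x41007  P=1,RW=1,US=1,PS=0
  L3 @0x41[26] → 0x44007  P=1,RW=1,US=1,PS=0
  ✓ 0x44D3E  — 4 lookups
#4 VA=0x983C181083C (r,user):
  L0 @0x2C[19] → 0x46007  P=1,RW=1,US=1,PS=0
  L1 @0x46[15] → 0x47007  P=1,RW=1,US=1,PS=0
  L2 @0x47[12] → 0x49007  P=1,RW=1,US=1,PS=0
  L3 @0x49[16] → 0x4C003  P=1,RW=1,US=0,PS=0
  → PROTECTION_VIOLATION  (4 entries read)
#5 VA=0xD838081B2E2 (r,kernel):
  L0 @0x2C[27] → 0x4D007  P=1,RW=1,US=1,PS=0
  L1 @0x4D[14] → 0x50007  P=1,RW=1,US=1,PS=0
  L2 @0x50[4] → 0x52007  P=1,RW=1,US=1,PS=0
  L3 @0x52[27] → 0x56007  P=1,RW=1,US=1,PS=0
  ✓ 0x562E2  — 4 lookups
#6 VA=0xC04C34164DE (w,kernel):
  L0 @0x2C[24] → 0x58007  P=1,RW=1,US=1,PS=0
  L1 @0x58[19] → 0x5B007  P=1,RW=1,US=1,PS=0
  L2 @0x5B[26] → 0x5C007  P=1,RW=1,US=1,PS=0
  L3 @0x5C[22] → 0x5F005  P=1,RW=0,US=1,PS=0
  → PROTECTION_VIOLATION  (4 entries read)

Entries read for #5: 4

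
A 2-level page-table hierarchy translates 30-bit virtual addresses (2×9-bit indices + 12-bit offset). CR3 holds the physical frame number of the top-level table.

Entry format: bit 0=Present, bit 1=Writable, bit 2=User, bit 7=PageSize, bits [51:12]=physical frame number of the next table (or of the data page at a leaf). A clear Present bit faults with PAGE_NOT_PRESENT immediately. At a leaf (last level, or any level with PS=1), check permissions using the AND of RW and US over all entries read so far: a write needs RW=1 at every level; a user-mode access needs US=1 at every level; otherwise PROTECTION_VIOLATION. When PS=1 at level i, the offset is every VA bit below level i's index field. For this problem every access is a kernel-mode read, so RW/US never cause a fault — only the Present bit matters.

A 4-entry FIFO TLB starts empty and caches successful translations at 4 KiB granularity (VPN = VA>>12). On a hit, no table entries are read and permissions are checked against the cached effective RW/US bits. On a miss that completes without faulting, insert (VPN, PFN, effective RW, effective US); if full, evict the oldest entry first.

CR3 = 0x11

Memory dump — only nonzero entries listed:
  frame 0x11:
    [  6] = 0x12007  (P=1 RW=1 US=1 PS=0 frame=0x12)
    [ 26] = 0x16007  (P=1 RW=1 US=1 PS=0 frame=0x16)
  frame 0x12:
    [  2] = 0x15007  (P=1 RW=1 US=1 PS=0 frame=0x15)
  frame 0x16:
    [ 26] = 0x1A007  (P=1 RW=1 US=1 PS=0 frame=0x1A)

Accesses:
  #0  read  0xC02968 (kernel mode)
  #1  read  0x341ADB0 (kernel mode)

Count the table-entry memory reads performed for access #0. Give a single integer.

Trace:
#0 VA=0xC02968 (r,kernel):
  L0: frame=0x11 idx=6 entry=0x12007 [P=1 RW=1 US=1 PS=0]
  L1: frame=0x12 idx=2 entry=0x15007 [P=1 RW=1 US=1 PS=0]
  ✓ 0x15968  — 2 lookups
#1 VA=0x341ADB0 (r,kernel):
  L0: frame=0x11 idx=26 entry=0x16007 [P=1 RW=1 US=1 PS=0]
  L1: frame=0x16 idx=26 entry=0x1A007 [P=1 RW=1 US=1 PS=0]
  ✓ 0x1ADB0  — 2 lookups

Entries read for #0: 2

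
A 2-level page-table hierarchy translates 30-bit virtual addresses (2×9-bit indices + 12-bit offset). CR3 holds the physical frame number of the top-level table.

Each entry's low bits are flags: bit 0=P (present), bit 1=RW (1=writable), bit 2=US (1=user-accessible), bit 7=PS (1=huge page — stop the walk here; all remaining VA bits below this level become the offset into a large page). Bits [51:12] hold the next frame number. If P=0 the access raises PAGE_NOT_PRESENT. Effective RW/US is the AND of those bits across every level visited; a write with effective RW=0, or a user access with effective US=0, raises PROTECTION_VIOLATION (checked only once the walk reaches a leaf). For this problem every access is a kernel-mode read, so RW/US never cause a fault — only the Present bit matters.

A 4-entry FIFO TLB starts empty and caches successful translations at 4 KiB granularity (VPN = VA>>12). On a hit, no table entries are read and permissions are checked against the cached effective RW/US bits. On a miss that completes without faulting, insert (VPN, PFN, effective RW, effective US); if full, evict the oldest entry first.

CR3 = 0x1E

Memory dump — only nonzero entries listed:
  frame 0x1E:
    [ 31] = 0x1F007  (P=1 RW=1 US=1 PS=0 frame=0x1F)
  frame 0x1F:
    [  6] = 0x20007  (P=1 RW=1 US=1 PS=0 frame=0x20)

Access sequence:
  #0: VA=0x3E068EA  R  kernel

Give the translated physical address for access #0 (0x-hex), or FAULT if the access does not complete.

Trace:
#0 VA=0x3E068EA (r,kernel):
  L0: frame=0x1E idx=31 entry=0x1F007 [P=1 RW=1 US=1 PS=0]
  L1: frame=0x1F idx=6 entry=0x20007 [P=1 RW=1 US=1 PS=0]
  ✓ 0x208EA  — 2 lookups

Access #0 PA: 0x208EA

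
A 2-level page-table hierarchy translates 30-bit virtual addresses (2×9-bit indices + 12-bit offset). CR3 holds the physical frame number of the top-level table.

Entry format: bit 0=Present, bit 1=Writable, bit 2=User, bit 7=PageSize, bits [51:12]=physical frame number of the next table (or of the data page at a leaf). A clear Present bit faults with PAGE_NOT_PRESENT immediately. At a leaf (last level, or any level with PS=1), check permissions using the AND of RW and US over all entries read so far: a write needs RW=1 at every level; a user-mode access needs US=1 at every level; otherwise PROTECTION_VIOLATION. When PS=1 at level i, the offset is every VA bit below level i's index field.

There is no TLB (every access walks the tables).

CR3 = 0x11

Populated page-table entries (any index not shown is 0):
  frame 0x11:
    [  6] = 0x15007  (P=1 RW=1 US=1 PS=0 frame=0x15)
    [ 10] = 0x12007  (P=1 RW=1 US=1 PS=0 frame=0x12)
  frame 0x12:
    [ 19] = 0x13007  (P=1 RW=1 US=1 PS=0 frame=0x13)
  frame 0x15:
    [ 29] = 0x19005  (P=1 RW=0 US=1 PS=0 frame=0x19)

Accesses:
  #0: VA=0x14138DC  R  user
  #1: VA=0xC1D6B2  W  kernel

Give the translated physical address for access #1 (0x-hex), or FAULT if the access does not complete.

Per-access translation:
#0 VA=0x14138DC (r,user):
  lvl0: tbl 0x11, slot 10 ⇒ 0x12007 (P1/RW1/US1/PS0)
  lvl1: tbl 0x12, slot 19 ⇒ 0x13007 (P1/RW1/US1/PS0)
  ✓ 0x138DC  — 2 lookups
#1 VA=0xC1D6B2 (w,kernel):
  lvl0: tbl 0x11, slot 6 ⇒ 0x15007 (P1/RW1/US1/PS0)
  lvl1: tbl 0x15, slot 29 ⇒ 0x19005 (P1/RW0/US1/PS0)
  ⇒ fault: PROTECTION_VIOLATION  — 2 lookups

Access #1 PA: FAULT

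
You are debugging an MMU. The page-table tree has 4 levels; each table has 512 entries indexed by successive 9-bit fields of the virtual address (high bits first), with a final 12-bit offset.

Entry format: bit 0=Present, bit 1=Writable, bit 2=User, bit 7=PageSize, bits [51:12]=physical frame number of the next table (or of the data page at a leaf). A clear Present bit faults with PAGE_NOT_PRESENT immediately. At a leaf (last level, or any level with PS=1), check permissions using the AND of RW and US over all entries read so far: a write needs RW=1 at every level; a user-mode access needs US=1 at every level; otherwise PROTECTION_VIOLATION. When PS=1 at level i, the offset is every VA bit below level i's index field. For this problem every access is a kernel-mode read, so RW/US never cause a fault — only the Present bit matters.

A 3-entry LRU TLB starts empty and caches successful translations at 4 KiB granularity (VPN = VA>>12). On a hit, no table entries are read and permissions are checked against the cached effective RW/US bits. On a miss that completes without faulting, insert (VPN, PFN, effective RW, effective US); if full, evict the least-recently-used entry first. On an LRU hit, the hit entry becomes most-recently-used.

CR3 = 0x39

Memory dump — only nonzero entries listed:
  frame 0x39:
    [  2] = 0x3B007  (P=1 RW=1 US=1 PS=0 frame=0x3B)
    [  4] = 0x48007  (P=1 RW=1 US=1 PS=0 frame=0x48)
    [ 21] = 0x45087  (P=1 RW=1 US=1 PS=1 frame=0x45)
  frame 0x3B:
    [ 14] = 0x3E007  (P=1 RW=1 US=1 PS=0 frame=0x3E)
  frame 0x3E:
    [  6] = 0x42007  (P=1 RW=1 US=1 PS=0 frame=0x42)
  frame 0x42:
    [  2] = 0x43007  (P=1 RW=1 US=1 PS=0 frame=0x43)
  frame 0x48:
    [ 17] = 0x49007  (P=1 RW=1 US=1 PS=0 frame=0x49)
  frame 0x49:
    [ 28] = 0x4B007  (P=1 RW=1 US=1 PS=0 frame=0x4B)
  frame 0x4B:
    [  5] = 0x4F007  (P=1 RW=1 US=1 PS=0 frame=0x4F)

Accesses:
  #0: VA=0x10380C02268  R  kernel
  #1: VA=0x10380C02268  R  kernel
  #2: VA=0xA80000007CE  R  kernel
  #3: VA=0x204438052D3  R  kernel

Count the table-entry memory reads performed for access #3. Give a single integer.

Trace:
#0 VA=0x10380C02268 (r,kernel):
  L0: frame=0x39 idx=2 entry=0x3B007 [P=1 RW=1 US=1 PS=0]
  L1: frame=0x3B idx=14 entry=0x3E007 [P=1 RW=1 US=1 PS=0]
  L2: frame=0x3E idx=6 entry=0x42007 [P=1 RW=1 US=1 PS=0]
  L3: frame=0x42 idx=2 entry=0x43007 [P=1 RW=1 US=1 PS=0]
  ✓ 0x43268  — 4 lookups
#1 VA=0x10380C02268 (r,kernel):
  TLB hit vpn=0x10380C02 → PA=0x43268
#2 VA=0xA80000007CE (r,kernel):
  L0: frame=0x39 idx=21 entry=0x45087 [P=1 RW=1 US=1 PS=1]
  ✓ 0x457CE (huge @L0)  — 1 lookups
#3 VA=0x204438052D3 (r,kernel):
  L0: frame=0x39 idx=4 entry=0x48007 [P=1 RW=1 US=1 PS=0]
  L1: frame=0x48 idx=17 entry=0x49007 [P=1 RW=1 US=1 PS=0]
  L2: frame=0x49 idx=28 entry=0x4B007 [P=1 RW=1 US=1 PS=0]
  L3: frame=0x4B idx=5 entry=0x4F007 [P=1 RW=1 US=1 PS=0]
  ✓ 0x4F2D3  — 4 lookups

Entries read for #3: 4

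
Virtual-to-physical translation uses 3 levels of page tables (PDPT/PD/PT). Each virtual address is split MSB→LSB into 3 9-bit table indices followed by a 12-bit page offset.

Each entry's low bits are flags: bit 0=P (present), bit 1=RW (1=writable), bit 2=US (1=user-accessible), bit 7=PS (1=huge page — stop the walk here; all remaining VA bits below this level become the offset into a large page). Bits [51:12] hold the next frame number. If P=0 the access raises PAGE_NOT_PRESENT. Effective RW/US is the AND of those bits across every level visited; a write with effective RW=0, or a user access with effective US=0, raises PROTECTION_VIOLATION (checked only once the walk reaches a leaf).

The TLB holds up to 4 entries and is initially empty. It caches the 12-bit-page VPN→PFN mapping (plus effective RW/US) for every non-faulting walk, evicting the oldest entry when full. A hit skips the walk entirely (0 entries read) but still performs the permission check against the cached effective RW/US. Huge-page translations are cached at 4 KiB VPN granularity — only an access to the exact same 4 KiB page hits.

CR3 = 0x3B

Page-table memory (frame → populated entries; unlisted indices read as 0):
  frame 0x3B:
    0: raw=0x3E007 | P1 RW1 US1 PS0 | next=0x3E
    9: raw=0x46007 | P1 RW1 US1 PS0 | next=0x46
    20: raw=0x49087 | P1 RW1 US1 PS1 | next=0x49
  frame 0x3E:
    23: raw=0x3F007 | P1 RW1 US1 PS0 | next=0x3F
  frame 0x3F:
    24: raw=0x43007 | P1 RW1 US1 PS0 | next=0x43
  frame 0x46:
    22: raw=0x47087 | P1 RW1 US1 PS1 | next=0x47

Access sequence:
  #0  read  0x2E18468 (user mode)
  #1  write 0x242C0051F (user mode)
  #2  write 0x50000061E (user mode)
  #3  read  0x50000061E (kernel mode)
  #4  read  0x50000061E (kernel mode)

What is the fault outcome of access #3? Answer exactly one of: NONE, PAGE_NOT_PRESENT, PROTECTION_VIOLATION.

Per-access translation:
#0 VA=0x2E18468 (r,user):
  lvl0: tbl 0x3B, slot 0 ⇒ 0x3E007 (P1/RW1/US1/PS0)
  lvl1: tbl 0x3E, slot 23 ⇒ 0x3F007 (P1/RW1/US1/PS0)
  lvl2: tbl 0x3F, slot 24 ⇒ 0x43007 (P1/RW1/US1/PS0)
  ⇒ phys 0x43468  [3 reads]
#1 VA=0x242C0051F (w,user):
  lvl0: tbl 0x3B, slot 9 ⇒ 0x46007 (P1/RW1/US1/PS0)
  lvl1: tbl 0x46, slot 22 ⇒ 0x47087 (P1/RW1/US1/PS1)
  ⇒ phys 0x4751F (huge @L1)  [2 reads]
#2 VA=0x50000061E (w,user):
  lvl0: tbl 0x3B, slot 20 ⇒ 0x49087 (P1/RW1/US1/PS1)
  ⇒ phys 0x4961E (huge @L0)  [1 reads]
#3 VA=0x50000061E (r,kernel):
  TLB hit vpn=0x500000 → PA=0x4961E
#4 VA=0x50000061E (r,kernel):
  TLB hit vpn=0x500000 → PA=0x4961E

Access #3 fault: NONE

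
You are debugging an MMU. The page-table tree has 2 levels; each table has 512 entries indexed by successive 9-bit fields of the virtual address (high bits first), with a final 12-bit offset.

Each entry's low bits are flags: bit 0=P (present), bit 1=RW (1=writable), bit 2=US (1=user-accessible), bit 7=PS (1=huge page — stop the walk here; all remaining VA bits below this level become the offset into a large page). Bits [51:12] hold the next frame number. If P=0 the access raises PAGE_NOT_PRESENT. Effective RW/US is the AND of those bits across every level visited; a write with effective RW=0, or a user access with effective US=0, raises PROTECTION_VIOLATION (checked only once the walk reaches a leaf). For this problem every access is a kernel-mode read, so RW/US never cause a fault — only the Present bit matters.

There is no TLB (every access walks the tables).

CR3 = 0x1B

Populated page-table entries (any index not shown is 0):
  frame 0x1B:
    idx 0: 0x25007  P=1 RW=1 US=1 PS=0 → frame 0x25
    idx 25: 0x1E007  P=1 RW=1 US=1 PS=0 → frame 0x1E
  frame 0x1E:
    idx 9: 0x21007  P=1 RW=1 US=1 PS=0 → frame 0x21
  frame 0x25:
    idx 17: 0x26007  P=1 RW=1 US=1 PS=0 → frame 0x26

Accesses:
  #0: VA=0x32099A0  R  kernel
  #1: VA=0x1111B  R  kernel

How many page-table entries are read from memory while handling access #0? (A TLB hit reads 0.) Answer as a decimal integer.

Trace:
#0 VA=0x32099A0 (r,kernel):
  L0: frame=0x1B idx=25 entry=0x1E007 [P=1 RW=1 US=1 PS=0]
  L1: frame=0x1E idx=9 entry=0x21007 [P=1 RW=1 US=1 PS=0]
  → PA=0x219A0  (2 entries read)
#1 VA=0x1111B (r,kernel):
  L0: frame=0x1B idx=0 entry=0x25007 [P=1 RW=1 US=1 PS=0]
  L1: frame=0x25 idx=17 entry=0x26007 [P=1 RW=1 US=1 PS=0]
  → PA=0x2611B  (2 entries read)

Entries read for #0: 2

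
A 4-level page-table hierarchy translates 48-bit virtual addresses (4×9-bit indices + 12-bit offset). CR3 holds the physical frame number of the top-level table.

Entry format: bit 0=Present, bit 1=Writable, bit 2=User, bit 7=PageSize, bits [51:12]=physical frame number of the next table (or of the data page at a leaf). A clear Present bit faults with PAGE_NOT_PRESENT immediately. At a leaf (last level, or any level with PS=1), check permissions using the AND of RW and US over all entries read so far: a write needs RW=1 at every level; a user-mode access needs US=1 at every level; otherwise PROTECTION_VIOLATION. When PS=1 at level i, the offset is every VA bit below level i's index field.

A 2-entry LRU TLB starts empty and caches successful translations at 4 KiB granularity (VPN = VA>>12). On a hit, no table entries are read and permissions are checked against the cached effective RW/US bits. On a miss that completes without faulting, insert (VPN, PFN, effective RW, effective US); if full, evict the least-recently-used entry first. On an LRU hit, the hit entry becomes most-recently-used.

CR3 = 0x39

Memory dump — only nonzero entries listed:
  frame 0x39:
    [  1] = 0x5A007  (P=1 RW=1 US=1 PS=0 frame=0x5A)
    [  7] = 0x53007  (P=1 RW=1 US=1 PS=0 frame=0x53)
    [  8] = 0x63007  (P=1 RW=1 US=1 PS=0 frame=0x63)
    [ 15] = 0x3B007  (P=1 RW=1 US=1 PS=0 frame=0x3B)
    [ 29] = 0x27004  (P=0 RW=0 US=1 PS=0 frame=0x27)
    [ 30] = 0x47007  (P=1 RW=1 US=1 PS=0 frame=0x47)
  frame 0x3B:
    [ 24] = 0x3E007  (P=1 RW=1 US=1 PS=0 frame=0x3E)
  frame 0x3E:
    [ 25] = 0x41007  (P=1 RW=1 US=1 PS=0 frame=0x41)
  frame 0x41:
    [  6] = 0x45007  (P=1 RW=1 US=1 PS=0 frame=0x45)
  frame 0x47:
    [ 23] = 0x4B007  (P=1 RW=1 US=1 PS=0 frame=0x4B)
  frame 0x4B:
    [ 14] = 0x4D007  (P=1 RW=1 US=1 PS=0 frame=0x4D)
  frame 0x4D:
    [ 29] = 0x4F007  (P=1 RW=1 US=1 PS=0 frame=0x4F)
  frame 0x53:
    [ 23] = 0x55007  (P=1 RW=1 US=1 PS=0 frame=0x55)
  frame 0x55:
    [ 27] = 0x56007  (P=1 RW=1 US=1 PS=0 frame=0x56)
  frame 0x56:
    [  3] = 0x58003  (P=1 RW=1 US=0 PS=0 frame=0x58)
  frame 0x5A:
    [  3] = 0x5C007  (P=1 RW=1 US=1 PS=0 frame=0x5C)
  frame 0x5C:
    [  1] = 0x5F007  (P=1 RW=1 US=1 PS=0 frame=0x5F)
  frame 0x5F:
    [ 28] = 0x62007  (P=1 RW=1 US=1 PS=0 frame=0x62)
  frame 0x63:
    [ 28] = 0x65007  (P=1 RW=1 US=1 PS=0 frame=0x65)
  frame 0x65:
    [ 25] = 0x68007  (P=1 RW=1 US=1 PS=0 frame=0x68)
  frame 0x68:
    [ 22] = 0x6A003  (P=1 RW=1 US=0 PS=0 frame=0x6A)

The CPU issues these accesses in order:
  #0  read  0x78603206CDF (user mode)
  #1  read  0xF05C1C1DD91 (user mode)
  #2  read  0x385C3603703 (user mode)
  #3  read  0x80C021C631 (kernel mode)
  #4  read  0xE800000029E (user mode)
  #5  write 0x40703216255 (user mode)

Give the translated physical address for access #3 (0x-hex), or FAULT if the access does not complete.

Trace:
#0 VA=0x78603206CDF (r,user):
  L0: frame=0x39 idx=15 entry=0x3B007 [P=1 RW=1 US=1 PS=0]
  L1: frame=0x3B idx=24 entry=0x3E007 [P=1 RW=1 US=1 PS=0]
  L2: frame=0x3E idx=25 entry=0x41007 [P=1 RW=1 US=1 PS=0]
  L3: frame=0x41 idx=6 entry=0x45007 [P=1 RW=1 US=1 PS=0]
  → PA=0x45CDF  (4 entries read)
#1 VA=0xF05C1C1DD91 (r,user):
  L0: frame=0x39 idx=30 entry=0x47007 [P=1 RW=1 US=1 PS=0]
  L1: frame=0x47 idx=23 entry=0x4B007 [P=1 RW=1 US=1 PS=0]
  L2: frame=0x4B idx=14 entry=0x4D007 [P=1 RW=1 US=1 PS=0]
  L3: frame=0x4D idx=29 entry=0x4F007 [P=1 RW=1 US=1 PS=0]
  → PA=0x4FD91  (4 entries read)
#2 VA=0x385C3603703 (r,user):
  L0: frame=0x39 idx=7 entry=0x53007 [P=1 RW=1 US=1 PS=0]
  L1: frame=0x53 idx=23 entry=0x55007 [P=1 RW=1 US=1 PS=0]
  L2: frame=0x55 idx=27 entry=0x56007 [P=1 RW=1 US=1 PS=0]
  L3: frame=0x56 idx=3 entry=0x58003 [P=1 RW=1 US=0 PS=0]
  ✗ PROTECTION_VIOLATION  [4 reads]
#3 VA=0x80C021C631 (r,kernel):
  L0: frame=0x39 idx=1 entry=0x5A007 [P=1 RW=1 US=1 PS=0]
  L1: frame=0x5A idx=3 entry=0x5C007 [P=1 RW=1 US=1 PS=0]
  L2: frame=0x5C idx=1 entry=0x5F007 [P=1 RW=1 US=1 PS=0]
  L3: frame=0x5F idx=28 entry=0x62007 [P=1 RW=1 US=1 PS=0]
  → PA=0x62631  (4 entries read)
#4 VA=0xE800000029E (r,user):
  L0: frame=0x39 idx=29 entry=0x27004 [P=0 RW=0 US=1 PS=0]
  ✗ PAGE_NOT_PRESENT  [1 reads]
#5 VA=0x40703216255 (w,user):
  L0: frame=0x39 idx=8 entry=0x63007 [P=1 RW=1 US=1 PS=0]
  L1: frame=0x63 idx=28 entry=0x65007 [P=1 RW=1 US=1 PS=0]
  L2: frame=0x65 idx=25 entry=0x68007 [P=1 RW=1 US=1 PS=0]
  L3: frame=0x68 idx=22 entry=0x6A003 [P=1 RW=1 US=0 PS=0]
  ✗ PROTECTION_VIOLATION  [4 reads]

Access #3 PA: 0x62631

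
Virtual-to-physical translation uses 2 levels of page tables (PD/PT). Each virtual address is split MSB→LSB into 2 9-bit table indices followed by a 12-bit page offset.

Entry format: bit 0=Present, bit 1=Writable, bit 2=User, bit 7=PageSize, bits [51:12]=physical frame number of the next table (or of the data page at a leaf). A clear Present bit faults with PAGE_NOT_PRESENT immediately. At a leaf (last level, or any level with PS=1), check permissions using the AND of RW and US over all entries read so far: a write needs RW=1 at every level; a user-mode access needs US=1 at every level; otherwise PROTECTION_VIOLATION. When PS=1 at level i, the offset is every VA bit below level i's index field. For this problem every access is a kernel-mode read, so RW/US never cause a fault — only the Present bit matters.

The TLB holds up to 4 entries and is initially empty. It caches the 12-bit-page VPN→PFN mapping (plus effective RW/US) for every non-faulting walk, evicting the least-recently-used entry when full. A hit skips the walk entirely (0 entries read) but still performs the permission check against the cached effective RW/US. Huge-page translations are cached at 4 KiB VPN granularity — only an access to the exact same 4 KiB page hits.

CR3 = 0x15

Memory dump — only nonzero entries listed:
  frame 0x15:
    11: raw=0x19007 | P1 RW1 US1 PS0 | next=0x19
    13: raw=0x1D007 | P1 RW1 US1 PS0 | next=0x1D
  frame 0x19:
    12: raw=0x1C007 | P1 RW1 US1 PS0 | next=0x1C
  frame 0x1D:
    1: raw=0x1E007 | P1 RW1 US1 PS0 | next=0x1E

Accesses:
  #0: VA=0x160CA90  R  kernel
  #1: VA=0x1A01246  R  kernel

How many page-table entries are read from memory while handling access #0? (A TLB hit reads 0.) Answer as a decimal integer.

Per-access translation:
#0 VA=0x160CA90 (r,kernel):
  L0 @0x15[11] → 0x19007  P=1,RW=1,US=1,PS=0
  L1 @0x19[12] → 0x1C007  P=1,RW=1,US=1,PS=0
  ⇒ phys 0x1CA90  [2 reads]
#1 VA=0x1A01246 (r,kernel):
  L0 @0x15[13] → 0x1D007  P=1,RW=1,US=1,PS=0
  L1 @0x1D[1] → 0x1E007  P=1,RW=1,US=1,PS=0
  ⇒ phys 0x1E246  [2 reads]

Entries read for #0: 2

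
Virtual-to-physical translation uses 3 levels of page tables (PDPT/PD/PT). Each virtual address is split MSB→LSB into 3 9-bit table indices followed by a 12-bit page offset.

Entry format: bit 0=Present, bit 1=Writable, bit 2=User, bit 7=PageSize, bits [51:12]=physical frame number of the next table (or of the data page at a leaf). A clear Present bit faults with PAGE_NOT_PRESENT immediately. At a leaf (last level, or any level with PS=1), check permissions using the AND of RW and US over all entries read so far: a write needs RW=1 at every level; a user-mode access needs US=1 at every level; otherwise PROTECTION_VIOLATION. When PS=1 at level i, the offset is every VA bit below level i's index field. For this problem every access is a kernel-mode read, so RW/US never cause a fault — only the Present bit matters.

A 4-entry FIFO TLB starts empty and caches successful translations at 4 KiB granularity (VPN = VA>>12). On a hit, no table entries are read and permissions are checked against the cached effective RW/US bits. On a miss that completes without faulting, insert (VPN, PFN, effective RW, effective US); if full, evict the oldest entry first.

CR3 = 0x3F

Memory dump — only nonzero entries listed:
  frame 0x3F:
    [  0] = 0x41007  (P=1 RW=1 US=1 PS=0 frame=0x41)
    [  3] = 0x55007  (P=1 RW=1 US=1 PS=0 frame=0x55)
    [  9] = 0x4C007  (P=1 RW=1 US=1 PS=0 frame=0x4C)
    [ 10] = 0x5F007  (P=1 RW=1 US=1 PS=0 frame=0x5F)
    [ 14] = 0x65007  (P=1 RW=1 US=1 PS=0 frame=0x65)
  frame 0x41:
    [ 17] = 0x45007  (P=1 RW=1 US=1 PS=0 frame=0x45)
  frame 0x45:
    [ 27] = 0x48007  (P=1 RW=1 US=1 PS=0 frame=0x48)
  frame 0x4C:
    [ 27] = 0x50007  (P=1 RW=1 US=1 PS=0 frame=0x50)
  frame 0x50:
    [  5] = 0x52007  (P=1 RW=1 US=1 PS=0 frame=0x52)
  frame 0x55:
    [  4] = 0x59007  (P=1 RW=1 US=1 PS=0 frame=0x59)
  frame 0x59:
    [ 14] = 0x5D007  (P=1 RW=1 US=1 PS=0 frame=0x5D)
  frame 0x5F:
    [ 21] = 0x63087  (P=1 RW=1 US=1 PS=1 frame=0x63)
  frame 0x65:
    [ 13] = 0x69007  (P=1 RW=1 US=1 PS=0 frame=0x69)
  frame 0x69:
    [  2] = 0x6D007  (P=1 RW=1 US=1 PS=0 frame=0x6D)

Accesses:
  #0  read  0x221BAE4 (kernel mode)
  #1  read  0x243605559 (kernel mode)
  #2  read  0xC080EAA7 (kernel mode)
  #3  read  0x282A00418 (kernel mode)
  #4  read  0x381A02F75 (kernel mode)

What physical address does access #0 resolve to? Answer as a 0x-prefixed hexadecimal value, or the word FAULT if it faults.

Per-access translation:
#0 VA=0x221BAE4 (r,kernel):
  [0] read 0x3F idx=0: raw=0x41007 flags P=1 W=1 U=1 S=0
  [1] read 0x41 idx=17: raw=0x45007 flags P=1 W=1 U=1 S=0
  [2] read 0x45 idx=27: raw=0x48007 flags P=1 W=1 U=1 S=0
  ✓ 0x48AE4  — 3 lookups
#1 VA=0x243605559 (r,kernel):
  [0] read 0x3F idx=9: raw=0x4C007 flags P=1 W=1 U=1 S=0
  [1] read 0x4C idx=27: raw=0x50007 flags P=1 W=1 U=1 S=0
  [2] read 0x50 idx=5: raw=0x52007 flags P=1 W=1 U=1 S=0
  ✓ 0x52559  — 3 lookups
#2 VA=0xC080EAA7 (r,kernel):
  [0] read 0x3F idx=3: raw=0x55007 flags P=1 W=1 U=1 S=0
  [1] read 0x55 idx=4: raw=0x59007 flags P=1 W=1 U=1 S=0
  [2] read 0x59 idx=14: raw=0x5D007 flags P=1 W=1 U=1 S=0
  ✓ 0x5DAA7  — 3 lookups
#3 VA=0x282A00418 (r,kernel):
  [0] read 0x3F idx=10: raw=0x5F007 flags P=1 W=1 U=1 S=0
  [1] read 0x5F idx=21: raw=0x63087 flags P=1 W=1 U=1 S=1
  ✓ 0x63418 (huge @L1)  — 2 lookups
#4 VA=0x381A02F75 (r,kernel):
  [0] read 0x3F idx=14: raw=0x65007 flags P=1 W=1 U=1 S=0
  [1] read 0x65 idx=13: raw=0x69007 flags P=1 W=1 U=1 S=0
  [2] read 0x69 idx=2: raw=0x6D007 flags P=1 W=1 U=1 S=0
  ✓ 0x6DF75  — 3 lookups

Access #0 PA: 0x48AE4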